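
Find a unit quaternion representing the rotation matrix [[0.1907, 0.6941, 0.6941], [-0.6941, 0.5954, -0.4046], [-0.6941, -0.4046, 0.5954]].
0.7716 + 0.4498j - 0.4498k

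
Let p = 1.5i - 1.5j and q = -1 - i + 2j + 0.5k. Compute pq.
4.5 - 2.25i + 0.75j + 1.5k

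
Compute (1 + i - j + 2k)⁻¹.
0.1429 - 0.1429i + 0.1429j - 0.2857k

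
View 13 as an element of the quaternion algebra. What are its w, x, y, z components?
13 + 0i + 0j + 0k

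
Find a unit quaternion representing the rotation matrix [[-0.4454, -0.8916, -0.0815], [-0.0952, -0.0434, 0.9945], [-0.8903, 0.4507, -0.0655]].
0.3338 - 0.4073i + 0.6057j + 0.5965k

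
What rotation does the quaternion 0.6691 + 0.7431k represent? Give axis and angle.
axis = (0, 0, 1), θ = 96°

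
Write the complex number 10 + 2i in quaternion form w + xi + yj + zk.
10 + 2i + 0j + 0k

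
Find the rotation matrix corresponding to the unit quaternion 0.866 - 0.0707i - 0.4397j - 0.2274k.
[[0.5099, 0.456, -0.7294], [-0.3317, 0.8866, 0.3224], [0.7937, 0.0775, 0.6033]]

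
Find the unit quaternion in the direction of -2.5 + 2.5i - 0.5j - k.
-0.6742 + 0.6742i - 0.1348j - 0.2697k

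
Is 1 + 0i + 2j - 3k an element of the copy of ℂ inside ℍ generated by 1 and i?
No. The quaternion 1 + 2j - 3k has j-coefficient y = 2 and k-coefficient z = -3, not both zero, so it does not lie in the complex subalgebra spanned by 1 and i.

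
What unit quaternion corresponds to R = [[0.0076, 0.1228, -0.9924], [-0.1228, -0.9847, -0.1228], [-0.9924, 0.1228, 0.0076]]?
-0.0872 - 0.7044i + 0.7044k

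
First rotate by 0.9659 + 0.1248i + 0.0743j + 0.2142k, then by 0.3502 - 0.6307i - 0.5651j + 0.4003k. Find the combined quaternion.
0.3732 - 0.7163i - 0.3348j + 0.4853k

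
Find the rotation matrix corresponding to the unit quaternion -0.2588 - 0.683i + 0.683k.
[[0.067, 0.3535, -0.933], [-0.3535, -0.866, -0.3535], [-0.933, 0.3535, 0.067]]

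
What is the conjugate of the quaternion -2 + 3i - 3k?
-2 - 3i + 3k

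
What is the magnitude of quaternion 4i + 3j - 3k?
√34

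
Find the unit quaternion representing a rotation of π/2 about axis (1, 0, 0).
0.7071 + 0.7071i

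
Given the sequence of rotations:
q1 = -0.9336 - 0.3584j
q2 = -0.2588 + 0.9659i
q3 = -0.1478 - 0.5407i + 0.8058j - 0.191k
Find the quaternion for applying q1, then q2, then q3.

q2 · q1 = 0.2416 - 0.9018i + 0.0928j - 0.3462k
q3 · q2 · q1 = -0.6642 - 0.2586i + 0.166j + 0.6815k
-0.6642 - 0.2586i + 0.166j + 0.6815k


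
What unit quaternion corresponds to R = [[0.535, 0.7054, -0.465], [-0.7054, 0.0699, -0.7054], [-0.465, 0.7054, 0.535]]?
0.7314 + 0.4822i - 0.4822k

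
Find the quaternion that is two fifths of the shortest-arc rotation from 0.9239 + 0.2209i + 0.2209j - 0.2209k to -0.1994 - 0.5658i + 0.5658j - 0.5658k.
0.8425 + 0.4965i - 0.1479j + 0.1479k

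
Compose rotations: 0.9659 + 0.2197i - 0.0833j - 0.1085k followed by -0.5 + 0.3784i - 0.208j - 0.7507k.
-0.6649 + 0.2157i - 0.2831j - 0.6567k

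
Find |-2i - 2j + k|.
3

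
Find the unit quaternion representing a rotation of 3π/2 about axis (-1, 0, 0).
-0.7071 - 0.7071i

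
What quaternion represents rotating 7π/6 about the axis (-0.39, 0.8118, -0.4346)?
-0.2588 - 0.3767i + 0.7841j - 0.4198k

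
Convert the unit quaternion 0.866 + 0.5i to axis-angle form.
axis = (1, 0, 0), θ = π/3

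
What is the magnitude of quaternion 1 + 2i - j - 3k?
√15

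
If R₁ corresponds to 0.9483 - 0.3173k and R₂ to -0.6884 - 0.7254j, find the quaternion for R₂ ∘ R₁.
-0.6528 + 0.2302i - 0.6879j + 0.2184k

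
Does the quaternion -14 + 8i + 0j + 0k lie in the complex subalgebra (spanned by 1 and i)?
Yes. The quaternion -14 + 8i has j- and k-coefficients y = z = 0, so it lies in the complex subalgebra spanned by 1 and i.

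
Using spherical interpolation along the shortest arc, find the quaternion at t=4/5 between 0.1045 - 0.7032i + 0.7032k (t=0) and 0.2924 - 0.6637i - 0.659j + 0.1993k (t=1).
0.2693 - 0.7171i - 0.5534j + 0.3271k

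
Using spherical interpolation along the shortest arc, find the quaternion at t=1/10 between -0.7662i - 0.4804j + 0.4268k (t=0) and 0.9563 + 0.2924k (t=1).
0.1389 - 0.7443i - 0.4667j + 0.4571k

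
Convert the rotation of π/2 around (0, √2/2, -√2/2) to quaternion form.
0.7071 + 0.5j - 0.5k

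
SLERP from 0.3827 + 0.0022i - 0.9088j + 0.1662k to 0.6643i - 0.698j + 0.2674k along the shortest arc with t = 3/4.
0.1066 + 0.525i - 0.8042j + 0.2574k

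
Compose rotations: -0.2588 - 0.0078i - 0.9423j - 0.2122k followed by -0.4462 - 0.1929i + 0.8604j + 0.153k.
0.9572 + 0.015i + 0.1557j + 0.2436k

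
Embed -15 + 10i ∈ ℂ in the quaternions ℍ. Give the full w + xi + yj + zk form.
-15 + 10i + 0j + 0k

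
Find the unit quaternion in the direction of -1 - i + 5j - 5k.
-0.1387 - 0.1387i + 0.6934j - 0.6934k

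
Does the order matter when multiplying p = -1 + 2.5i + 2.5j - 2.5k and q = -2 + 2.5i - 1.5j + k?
Yes: pq = 2 - 8.75i - 12.25j - 6k ≠ 2 - 6.25i + 5.25j + 14k = qp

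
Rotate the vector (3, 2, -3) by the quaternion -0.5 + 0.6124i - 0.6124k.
(1.775, -1, -4.225)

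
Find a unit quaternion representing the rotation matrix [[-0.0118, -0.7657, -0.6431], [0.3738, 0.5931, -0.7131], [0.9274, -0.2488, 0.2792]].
0.682 + 0.1702i - 0.5757j + 0.4177k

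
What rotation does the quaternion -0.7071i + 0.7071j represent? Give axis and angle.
axis = (-√2/2, √2/2, 0), θ = π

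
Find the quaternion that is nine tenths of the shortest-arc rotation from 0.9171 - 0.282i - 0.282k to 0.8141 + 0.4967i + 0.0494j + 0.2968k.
0.8686 + 0.4294i + 0.0461j + 0.243k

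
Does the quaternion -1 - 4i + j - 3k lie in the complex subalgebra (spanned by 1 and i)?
No. The quaternion -1 - 4i + j - 3k has j-coefficient y = 1 and k-coefficient z = -3, not both zero, so it does not lie in the complex subalgebra spanned by 1 and i.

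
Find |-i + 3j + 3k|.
√19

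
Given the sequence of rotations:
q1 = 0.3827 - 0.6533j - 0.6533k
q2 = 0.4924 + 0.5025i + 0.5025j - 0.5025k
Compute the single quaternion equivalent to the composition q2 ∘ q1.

q2 · q1 = 0.1884 - 0.4643i + 0.1989j - 0.8423k
0.1884 - 0.4643i + 0.1989j - 0.8423k


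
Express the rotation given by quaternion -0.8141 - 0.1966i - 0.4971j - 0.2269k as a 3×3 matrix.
[[0.4028, -0.174, 0.8986], [0.5649, 0.8197, -0.0945], [-0.7202, 0.5457, 0.4285]]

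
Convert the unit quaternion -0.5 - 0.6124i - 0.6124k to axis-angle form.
axis = (-√2/2, 0, -√2/2), θ = 4π/3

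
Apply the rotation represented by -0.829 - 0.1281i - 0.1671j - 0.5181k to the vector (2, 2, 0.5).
(-0.613, 2.645, 0.938)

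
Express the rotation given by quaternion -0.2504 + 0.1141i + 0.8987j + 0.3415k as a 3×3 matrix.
[[-0.8486, 0.3761, -0.3721], [0.0341, 0.7407, 0.671], [0.528, 0.5567, -0.6414]]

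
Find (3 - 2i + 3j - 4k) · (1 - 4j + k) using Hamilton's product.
19 - 15i - 7j + 7k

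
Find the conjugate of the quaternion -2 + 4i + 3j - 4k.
-2 - 4i - 3j + 4k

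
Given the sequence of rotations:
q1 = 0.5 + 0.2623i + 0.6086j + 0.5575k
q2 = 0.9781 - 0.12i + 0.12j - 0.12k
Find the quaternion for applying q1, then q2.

q2 · q1 = 0.5144 + 0.3365i + 0.6907j + 0.3808k
0.5144 + 0.3365i + 0.6907j + 0.3808k


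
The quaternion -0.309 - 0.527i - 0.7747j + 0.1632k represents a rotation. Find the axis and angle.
axis = (-0.5541, -0.8146, 0.1716), θ = 216°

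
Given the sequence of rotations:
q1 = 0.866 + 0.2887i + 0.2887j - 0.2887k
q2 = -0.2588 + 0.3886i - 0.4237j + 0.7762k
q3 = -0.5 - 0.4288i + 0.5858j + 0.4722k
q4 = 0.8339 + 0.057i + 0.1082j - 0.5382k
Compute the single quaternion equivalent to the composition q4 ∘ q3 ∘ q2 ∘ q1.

q2 · q1 = 0.0101 + 0.16i - 0.1054j + 0.9814k
q3 · q2 · q1 = -0.3381 + 0.5403i + 0.555j - 0.5345k
q4 · q3 · q2 · q1 = -0.6605 + 0.6722i + 0.1659j - 0.2906k
-0.6605 + 0.6722i + 0.1659j - 0.2906k


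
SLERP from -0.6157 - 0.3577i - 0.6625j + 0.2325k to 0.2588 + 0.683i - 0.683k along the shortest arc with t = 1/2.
-0.4947 - 0.5887i - 0.3748j + 0.5179k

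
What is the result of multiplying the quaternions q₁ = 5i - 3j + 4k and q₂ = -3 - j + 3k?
-15 - 20i - 6j - 17k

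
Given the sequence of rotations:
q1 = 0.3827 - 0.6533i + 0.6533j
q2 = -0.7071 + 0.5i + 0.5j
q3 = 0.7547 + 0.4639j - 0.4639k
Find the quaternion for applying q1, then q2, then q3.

q2 · q1 = -0.2706 + 0.6533i - 0.2706j + 0.6533k
q3 · q2 · q1 = 0.2244 + 0.6706i - 0.6328j + 0.3155k
0.2244 + 0.6706i - 0.6328j + 0.3155k


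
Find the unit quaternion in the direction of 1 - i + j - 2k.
0.378 - 0.378i + 0.378j - 0.7559k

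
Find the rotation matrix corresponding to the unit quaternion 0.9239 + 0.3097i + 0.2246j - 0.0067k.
[[0.899, 0.1515, 0.4109], [0.1267, 0.8081, -0.5753], [-0.4192, 0.5693, 0.7073]]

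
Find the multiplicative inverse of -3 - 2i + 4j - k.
-0.1 + 0.0667i - 0.1333j + 0.0333k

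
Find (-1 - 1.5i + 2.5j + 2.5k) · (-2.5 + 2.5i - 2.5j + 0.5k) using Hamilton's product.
11.25 + 8.75i + 3.25j - 9.25k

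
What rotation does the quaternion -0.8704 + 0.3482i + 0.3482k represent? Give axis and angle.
axis = (√2/2, 0, √2/2), θ = 301°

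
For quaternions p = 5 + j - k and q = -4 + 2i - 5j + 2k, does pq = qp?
No: pq = -13 + 7i - 31j + 12k ≠ -13 + 13i - 27j + 16k = qp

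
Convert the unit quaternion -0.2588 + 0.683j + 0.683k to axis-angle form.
axis = (0, √2/2, √2/2), θ = 7π/6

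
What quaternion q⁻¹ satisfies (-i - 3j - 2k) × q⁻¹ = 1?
0.0714i + 0.2143j + 0.1429k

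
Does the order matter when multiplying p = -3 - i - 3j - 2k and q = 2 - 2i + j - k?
Yes: pq = -7 + 9i - 6j - 8k ≠ -7 - i - 12j + 6k = qp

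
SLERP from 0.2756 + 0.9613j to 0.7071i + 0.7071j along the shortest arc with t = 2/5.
0.1782 + 0.3118i + 0.9333j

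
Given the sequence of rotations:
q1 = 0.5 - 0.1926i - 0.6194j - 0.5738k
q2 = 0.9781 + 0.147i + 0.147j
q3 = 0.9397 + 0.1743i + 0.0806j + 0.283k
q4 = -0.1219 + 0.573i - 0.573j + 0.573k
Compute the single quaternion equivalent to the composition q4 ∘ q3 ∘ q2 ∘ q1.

q2 · q1 = 0.6084 - 0.1992i - 0.448j - 0.624k
q3 · q2 · q1 = 0.8191 - 0.0047i - 0.3196j - 0.4762k
q4 · q3 · q2 · q1 = -0.0074 + 0.9259i - 0.1602j + 0.3416k
-0.0074 + 0.9259i - 0.1602j + 0.3416k


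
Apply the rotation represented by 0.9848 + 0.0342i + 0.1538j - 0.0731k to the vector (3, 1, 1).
(3.278, 0.497, 0.071)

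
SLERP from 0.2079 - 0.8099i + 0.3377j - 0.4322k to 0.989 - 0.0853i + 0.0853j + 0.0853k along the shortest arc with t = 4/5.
0.9408 - 0.2925i + 0.1665j - 0.039k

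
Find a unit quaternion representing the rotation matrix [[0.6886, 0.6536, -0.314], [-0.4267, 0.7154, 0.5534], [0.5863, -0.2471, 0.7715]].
0.891 - 0.2246i - 0.2526j - 0.3031k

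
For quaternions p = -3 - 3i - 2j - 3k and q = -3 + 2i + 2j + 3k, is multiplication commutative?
No: pq = 28 + 3i + 3j - 2k ≠ 28 + 3i - 3j + 2k = qp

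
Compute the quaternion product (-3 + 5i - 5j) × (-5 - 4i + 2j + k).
45 - 18i + 14j - 13k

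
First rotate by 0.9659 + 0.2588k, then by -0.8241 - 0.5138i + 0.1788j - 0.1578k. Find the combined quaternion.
-0.7552 - 0.45i + 0.3057j - 0.3657k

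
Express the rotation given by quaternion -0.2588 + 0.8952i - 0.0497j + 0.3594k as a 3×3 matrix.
[[0.7367, 0.097, 0.6692], [-0.275, -0.8611, 0.4276], [0.6177, -0.4991, -0.6077]]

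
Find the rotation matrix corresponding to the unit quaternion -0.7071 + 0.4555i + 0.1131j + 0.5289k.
[[0.4149, 0.851, 0.3219], [-0.6449, 0.0256, 0.7638], [0.6418, -0.5245, 0.5595]]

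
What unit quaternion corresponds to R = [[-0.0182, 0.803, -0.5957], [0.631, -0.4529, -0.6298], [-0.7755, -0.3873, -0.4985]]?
0.0872 + 0.6952i + 0.5157j - 0.4931k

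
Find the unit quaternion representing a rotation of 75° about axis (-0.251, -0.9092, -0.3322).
0.7934 - 0.1528i - 0.5535j - 0.2022k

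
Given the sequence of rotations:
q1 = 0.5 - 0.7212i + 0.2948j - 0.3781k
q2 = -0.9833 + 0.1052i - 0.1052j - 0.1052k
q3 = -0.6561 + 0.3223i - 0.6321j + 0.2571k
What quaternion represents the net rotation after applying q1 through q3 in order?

q2 · q1 = -0.4245 + 0.8325i - 0.2268j + 0.2743k
q3 · q2 · q1 = -0.2037 - 0.7981i + 0.5428j + 0.164k
-0.2037 - 0.7981i + 0.5428j + 0.164k


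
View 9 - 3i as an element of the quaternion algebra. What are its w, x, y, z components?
9 - 3i + 0j + 0k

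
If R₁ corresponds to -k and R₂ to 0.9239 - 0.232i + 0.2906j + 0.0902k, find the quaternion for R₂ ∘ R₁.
0.0902 - 0.2906i - 0.232j - 0.9239k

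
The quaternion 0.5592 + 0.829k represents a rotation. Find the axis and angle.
axis = (0, 0, 1), θ = 112°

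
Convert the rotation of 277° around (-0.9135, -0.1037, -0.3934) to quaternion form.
-0.749 - 0.6053i - 0.0687j - 0.2607k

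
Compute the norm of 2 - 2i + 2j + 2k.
4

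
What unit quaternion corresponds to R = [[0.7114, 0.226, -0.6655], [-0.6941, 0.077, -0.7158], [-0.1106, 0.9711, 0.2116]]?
0.7071 + 0.5964i - 0.1962j - 0.3253k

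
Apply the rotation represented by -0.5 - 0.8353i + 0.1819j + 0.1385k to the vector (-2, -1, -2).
(-0.799, 2.888, 0.137)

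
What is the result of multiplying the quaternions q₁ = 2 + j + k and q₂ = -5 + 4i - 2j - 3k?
-5 + 7i - 5j - 15k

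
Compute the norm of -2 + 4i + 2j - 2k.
√28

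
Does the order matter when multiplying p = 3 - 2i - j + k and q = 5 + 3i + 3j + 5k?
Yes: pq = 19 - 9i + 17j + 17k ≠ 19 + 7i - 9j + 23k = qp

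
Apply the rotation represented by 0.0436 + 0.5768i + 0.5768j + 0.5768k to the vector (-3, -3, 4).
(2.01, 1.306, -5.316)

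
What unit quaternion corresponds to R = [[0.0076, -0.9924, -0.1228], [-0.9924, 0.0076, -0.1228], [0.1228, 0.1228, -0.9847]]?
-0.0872 - 0.7044i + 0.7044j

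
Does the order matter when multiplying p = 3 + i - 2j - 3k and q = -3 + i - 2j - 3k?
No: pq = qp = -23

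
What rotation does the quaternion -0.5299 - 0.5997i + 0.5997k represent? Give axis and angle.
axis = (-√2/2, 0, √2/2), θ = 244°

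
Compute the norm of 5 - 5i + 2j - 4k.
√70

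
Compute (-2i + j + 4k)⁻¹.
0.0952i - 0.0476j - 0.1905k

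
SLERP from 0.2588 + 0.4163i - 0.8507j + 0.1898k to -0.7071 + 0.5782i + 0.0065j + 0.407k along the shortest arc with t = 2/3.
-0.4638 + 0.6719i - 0.3911j + 0.4248k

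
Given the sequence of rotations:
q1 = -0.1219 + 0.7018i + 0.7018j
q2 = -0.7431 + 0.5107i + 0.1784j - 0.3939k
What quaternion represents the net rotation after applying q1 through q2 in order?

q2 · q1 = -0.393 - 0.3073i - 0.8197j + 0.2812k
-0.393 - 0.3073i - 0.8197j + 0.2812k


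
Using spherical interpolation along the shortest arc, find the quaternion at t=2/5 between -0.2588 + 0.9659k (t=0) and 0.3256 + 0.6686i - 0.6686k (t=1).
-0.3064 - 0.29i + 0.9066k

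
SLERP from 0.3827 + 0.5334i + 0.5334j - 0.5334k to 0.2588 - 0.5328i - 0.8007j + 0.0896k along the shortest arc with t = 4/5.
-0.1304 + 0.566i + 0.7903j - 0.1951k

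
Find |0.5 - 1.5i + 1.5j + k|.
2.398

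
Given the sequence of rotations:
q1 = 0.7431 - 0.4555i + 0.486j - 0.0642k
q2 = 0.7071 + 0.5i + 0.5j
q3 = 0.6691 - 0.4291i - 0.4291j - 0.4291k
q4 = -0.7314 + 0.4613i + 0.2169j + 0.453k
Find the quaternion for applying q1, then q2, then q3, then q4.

q2 · q1 = 0.5102 + 0.0174i + 0.7473j + 0.4254k
q3 · q2 · q1 = 0.852 - 0.0692i + 0.4562j - 0.2475k
q4 · q3 · q2 · q1 = -0.5781 + 0.1833i - 0.066j + 0.7924k
-0.5781 + 0.1833i - 0.066j + 0.7924k


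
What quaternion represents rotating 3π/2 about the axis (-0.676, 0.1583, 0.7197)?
-0.7071 - 0.478i + 0.1119j + 0.5089k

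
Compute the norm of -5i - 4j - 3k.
√50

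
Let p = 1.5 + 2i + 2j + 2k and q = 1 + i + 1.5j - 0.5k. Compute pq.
-2.5 - 0.5i + 7.25j + 2.25k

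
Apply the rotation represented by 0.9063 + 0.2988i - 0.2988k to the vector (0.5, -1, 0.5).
(-0.22, -1.184, -0.22)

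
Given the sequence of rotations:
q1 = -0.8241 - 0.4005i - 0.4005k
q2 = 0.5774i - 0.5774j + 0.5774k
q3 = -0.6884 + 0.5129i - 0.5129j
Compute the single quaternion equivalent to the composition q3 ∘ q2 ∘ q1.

q2 · q1 = 0.4625 - 0.2446i + 0.4758j - 0.7071k
q3 · q2 · q1 = 0.0511 + 0.7683i - 0.2021j + 0.6054k
0.0511 + 0.7683i - 0.2021j + 0.6054k


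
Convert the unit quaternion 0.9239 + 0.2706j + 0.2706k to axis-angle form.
axis = (0, √2/2, √2/2), θ = π/4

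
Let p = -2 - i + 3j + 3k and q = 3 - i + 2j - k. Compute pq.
-10 - 10i + j + 12k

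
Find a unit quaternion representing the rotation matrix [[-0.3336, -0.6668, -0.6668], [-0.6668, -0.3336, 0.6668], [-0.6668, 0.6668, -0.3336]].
-0.5774i + 0.5774j + 0.5774k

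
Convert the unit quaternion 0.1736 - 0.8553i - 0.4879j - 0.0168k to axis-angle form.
axis = (-0.8685, -0.4954, -0.0171), θ = 160°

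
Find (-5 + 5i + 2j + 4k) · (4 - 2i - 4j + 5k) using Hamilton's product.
-22 + 56i - 5j - 25k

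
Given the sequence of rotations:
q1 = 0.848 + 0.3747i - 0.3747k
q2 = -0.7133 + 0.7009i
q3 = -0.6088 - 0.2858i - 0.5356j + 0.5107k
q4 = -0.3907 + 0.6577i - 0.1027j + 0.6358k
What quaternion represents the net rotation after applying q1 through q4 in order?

q2 · q1 = -0.8675 + 0.3271i + 0.2626j + 0.2673k
q3 · q2 · q1 = 0.6258 - 0.2285i + 0.5482j - 0.5056k
q4 · q3 · q2 · q1 = 0.2835 + 0.2042i - 0.0912j + 0.9325k
0.2835 + 0.2042i - 0.0912j + 0.9325k


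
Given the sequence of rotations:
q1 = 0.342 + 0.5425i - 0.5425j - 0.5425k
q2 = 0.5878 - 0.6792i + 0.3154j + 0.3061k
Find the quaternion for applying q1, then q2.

q2 · q1 = 0.9067 + 0.0815i - 0.4134j - 0.0168k
0.9067 + 0.0815i - 0.4134j - 0.0168k


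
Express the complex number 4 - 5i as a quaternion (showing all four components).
4 - 5i + 0j + 0k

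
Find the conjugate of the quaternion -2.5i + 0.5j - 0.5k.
2.5i - 0.5j + 0.5k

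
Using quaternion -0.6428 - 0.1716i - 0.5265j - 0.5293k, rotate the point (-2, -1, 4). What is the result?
(4.163, -0.756, 1.759)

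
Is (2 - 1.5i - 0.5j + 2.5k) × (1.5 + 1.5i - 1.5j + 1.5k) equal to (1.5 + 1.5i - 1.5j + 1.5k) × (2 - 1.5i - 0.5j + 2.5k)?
No: pq = 0.75 + 3.75i + 2.25j + 9.75k ≠ 0.75 - 2.25i - 9.75j + 3.75k = qp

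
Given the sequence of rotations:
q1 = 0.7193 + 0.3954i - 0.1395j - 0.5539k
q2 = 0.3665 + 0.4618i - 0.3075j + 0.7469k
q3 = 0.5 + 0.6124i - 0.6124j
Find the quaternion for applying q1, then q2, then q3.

q2 · q1 = 0.4518 + 0.7516i + 0.2788j + 0.3914k
q3 · q2 · q1 = -0.0636 + 0.4128i - 0.377j + 0.8267k
-0.0636 + 0.4128i - 0.377j + 0.8267k


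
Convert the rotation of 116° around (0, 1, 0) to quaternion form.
0.5299 + 0.848j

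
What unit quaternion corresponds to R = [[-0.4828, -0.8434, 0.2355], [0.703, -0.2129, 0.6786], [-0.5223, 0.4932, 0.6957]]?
0.5 - 0.0927i + 0.3789j + 0.7732k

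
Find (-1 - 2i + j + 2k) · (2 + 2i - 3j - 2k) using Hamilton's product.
9 - 2i + 5j + 10k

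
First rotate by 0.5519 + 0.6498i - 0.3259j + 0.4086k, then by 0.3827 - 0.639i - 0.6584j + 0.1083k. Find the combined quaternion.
0.3676 - 0.3377i - 0.1566j + 0.8522k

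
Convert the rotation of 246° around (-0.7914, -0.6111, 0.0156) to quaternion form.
-0.5446 - 0.6637i - 0.5125j + 0.0131k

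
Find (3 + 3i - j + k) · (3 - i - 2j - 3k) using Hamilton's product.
13 + 11i - j - 13k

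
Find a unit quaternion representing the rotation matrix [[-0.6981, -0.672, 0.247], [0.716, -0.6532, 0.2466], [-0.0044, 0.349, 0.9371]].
0.3827 + 0.0669i + 0.1642j + 0.9067k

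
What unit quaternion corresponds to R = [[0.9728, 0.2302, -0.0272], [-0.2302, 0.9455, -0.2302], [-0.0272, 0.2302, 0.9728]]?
0.9863 + 0.1167i - 0.1167k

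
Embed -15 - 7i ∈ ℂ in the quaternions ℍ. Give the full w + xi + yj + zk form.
-15 - 7i + 0j + 0k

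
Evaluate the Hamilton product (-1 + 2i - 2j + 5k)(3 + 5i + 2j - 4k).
11 - i + 25j + 33k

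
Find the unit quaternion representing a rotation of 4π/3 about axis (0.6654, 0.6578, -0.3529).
-0.5 + 0.5763i + 0.5697j - 0.3056k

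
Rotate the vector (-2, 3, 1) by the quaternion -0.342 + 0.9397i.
(-2, -1.655, -2.694)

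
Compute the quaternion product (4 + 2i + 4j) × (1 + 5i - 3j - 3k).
6 + 10i - 2j - 38k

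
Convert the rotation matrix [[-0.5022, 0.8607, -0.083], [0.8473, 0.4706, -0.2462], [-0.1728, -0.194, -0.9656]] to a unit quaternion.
0.0262 + 0.4982i + 0.8571j - 0.1284k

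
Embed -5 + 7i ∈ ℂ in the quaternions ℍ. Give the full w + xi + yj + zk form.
-5 + 7i + 0j + 0k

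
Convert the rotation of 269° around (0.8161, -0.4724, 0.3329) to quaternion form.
-0.7009 + 0.5821i - 0.3369j + 0.2374k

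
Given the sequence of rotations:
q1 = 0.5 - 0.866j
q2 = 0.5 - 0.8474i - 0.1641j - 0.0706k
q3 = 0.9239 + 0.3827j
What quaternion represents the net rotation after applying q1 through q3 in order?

q2 · q1 = 0.1079 - 0.4848i - 0.5151j + 0.6985k
q3 · q2 · q1 = 0.2968 - 0.1806i - 0.4346j + 0.8309k
0.2968 - 0.1806i - 0.4346j + 0.8309k


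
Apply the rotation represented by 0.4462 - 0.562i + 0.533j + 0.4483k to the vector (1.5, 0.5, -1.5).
(-0.412, -1.784, -1.181)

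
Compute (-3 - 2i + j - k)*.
-3 + 2i - j + k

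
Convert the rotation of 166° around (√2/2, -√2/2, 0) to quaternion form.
0.1219 + 0.7018i - 0.7018j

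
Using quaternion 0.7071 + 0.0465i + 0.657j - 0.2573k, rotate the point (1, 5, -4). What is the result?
(-1.492, 5.629, -2.844)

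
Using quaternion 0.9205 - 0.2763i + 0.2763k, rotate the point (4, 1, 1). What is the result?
(2.728, 3.238, -0.272)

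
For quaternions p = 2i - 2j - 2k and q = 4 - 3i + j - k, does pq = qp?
No: pq = 6 + 12i - 12k ≠ 6 + 4i - 16j - 4k = qp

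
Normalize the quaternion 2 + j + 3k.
0.5345 + 0.2673j + 0.8018k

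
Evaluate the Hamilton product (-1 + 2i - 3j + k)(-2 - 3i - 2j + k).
1 - 2i + 3j - 16k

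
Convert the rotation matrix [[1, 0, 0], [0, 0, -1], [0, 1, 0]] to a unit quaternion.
0.7071 + 0.7071i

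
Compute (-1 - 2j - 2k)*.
-1 + 2j + 2k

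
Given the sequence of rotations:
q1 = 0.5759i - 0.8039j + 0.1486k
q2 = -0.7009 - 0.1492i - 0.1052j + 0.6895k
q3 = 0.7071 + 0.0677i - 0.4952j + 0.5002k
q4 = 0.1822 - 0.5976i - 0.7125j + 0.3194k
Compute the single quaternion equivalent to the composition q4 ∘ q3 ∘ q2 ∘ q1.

q2 · q1 = -0.1011 + 0.135i + 0.9827j + 0.0764k
q3 · q2 · q1 = 0.3678 - 0.4408i + 0.8073j + 0.1368k
q4 · q3 · q2 · q1 = 0.3351 - 0.6554i - 0.174j - 0.6541k
0.3351 - 0.6554i - 0.174j - 0.6541k


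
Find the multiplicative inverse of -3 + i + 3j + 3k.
-0.1071 - 0.0357i - 0.1071j - 0.1071k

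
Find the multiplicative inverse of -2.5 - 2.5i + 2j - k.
-0.1429 + 0.1429i - 0.1143j + 0.0571k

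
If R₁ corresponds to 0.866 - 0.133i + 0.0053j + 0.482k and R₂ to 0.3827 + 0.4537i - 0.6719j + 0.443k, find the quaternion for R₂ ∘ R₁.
0.1818 + 0.0158i - 0.8574j + 0.4811k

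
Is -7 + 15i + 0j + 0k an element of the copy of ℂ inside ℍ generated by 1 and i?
Yes. The quaternion -7 + 15i has j- and k-coefficients y = z = 0, so it lies in the complex subalgebra spanned by 1 and i.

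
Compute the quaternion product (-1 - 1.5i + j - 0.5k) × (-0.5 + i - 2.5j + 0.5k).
4.75 - i + 2.25j + 2.5k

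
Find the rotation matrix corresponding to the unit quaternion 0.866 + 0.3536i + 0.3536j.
[[0.7499, 0.2501, 0.6124], [0.2501, 0.7499, -0.6124], [-0.6124, 0.6124, 0.4999]]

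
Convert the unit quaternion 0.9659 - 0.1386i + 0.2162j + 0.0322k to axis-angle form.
axis = (-0.5355, 0.8353, 0.1244), θ = π/6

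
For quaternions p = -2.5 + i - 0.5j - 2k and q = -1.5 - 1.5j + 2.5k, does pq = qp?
No: pq = 8 - 5.75i + 2j - 4.75k ≠ 8 + 2.75i + 7j - 1.75k = qp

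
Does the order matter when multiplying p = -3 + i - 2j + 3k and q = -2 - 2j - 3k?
Yes: pq = 11 + 10i + 13j + k ≠ 11 - 14i + 7j + 5k = qp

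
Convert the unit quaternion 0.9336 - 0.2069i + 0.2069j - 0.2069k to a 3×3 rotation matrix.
[[0.8288, 0.3007, 0.4719], [-0.4719, 0.8288, 0.3007], [-0.3007, -0.4719, 0.8288]]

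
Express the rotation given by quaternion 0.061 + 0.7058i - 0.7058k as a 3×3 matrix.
[[0.0037, 0.0861, -0.9963], [-0.0861, -0.9926, -0.0861], [-0.9963, 0.0861, 0.0037]]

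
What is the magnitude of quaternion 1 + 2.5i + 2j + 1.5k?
3.674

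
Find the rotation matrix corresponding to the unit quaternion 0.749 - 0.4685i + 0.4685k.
[[0.561, -0.7018, -0.439], [0.7018, 0.122, 0.7018], [-0.439, -0.7018, 0.561]]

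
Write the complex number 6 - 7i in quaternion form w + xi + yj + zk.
6 - 7i + 0j + 0k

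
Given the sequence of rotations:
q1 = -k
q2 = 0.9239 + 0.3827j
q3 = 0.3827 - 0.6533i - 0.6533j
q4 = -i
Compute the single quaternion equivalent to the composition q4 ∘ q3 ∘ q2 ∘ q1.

q2 · q1 = -0.3827i - 0.9239k
q3 · q2 · q1 = -0.25 + 0.4571i - 0.6036j - 0.6036k
q4 · q3 · q2 · q1 = 0.4571 + 0.25i - 0.6036j + 0.6036k
0.4571 + 0.25i - 0.6036j + 0.6036k


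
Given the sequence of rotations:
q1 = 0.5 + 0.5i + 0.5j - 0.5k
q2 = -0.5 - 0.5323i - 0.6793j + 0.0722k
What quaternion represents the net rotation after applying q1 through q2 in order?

q2 · q1 = 0.3919 - 0.2126i - 0.8197j + 0.3596k
0.3919 - 0.2126i - 0.8197j + 0.3596k


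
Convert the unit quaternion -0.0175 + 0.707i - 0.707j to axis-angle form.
axis = (√2/2, -√2/2, 0), θ = 182°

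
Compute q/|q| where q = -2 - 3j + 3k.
-0.4264 - 0.6396j + 0.6396k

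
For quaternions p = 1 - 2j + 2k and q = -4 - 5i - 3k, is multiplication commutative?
No: pq = 2 + i - 2j - 21k ≠ 2 - 11i + 18j - k = qp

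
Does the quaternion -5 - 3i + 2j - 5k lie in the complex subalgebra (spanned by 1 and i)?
No. The quaternion -5 - 3i + 2j - 5k has j-coefficient y = 2 and k-coefficient z = -5, not both zero, so it does not lie in the complex subalgebra spanned by 1 and i.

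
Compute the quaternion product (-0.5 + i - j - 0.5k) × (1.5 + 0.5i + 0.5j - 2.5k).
-2 + 4i + 0.5j + 1.5k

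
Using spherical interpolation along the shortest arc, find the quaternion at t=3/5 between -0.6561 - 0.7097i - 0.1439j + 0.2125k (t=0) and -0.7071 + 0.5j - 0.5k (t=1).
-0.8486 - 0.3631i + 0.2891j - 0.254k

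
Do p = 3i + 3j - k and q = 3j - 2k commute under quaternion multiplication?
No: pq = -11 - 3i + 6j + 9k ≠ -11 + 3i - 6j - 9k = qp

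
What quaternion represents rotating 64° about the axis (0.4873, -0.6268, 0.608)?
0.848 + 0.2582i - 0.3322j + 0.3222k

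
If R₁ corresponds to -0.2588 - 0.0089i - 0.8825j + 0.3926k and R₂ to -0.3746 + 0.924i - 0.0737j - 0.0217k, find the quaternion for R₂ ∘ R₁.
0.0486 - 0.2839i - 0.0129j - 0.9575k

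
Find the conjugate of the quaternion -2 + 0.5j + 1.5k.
-2 - 0.5j - 1.5k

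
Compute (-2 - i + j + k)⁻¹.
-0.2857 + 0.1429i - 0.1429j - 0.1429k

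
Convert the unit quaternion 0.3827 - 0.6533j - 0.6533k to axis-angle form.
axis = (0, -√2/2, -√2/2), θ = 3π/4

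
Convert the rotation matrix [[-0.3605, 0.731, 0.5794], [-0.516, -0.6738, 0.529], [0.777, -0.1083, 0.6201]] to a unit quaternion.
-0.3827 + 0.4163i + 0.1291j + 0.8146k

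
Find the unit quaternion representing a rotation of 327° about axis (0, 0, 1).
-0.9588 + 0.284k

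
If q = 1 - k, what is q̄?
1 + k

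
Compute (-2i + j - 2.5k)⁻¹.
0.1778i - 0.0889j + 0.2222k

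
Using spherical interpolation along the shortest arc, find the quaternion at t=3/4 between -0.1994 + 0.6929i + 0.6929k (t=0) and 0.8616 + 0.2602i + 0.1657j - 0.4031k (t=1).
-0.8055 + 0.0059i - 0.1422j + 0.5752k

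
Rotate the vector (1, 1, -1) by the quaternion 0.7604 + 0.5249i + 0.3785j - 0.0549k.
(0.67, 1.597, -0.039)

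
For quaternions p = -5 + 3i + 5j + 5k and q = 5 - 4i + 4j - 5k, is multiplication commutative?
No: pq = -8 - 10i + 82k ≠ -8 + 80i + 10j + 18k = qp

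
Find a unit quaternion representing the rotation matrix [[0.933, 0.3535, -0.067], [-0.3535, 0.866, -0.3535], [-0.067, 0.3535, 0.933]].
0.9659 + 0.183i - 0.183k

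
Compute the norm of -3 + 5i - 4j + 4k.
√66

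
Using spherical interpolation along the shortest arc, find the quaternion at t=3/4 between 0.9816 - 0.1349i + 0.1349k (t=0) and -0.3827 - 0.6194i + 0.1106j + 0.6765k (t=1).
0.6704 + 0.4947i - 0.0966j - 0.5446k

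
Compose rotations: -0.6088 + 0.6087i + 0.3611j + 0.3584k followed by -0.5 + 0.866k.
-0.006 - 0.6171i + 0.3466j - 0.7064k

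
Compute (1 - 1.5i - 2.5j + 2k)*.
1 + 1.5i + 2.5j - 2k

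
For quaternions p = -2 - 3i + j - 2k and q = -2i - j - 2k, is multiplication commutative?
No: pq = -9 + 9k ≠ -9 + 8i + 4j - k = qp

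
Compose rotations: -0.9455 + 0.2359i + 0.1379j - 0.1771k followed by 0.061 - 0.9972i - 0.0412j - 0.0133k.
0.1809 + 0.9664i - 0.1324j - 0.126k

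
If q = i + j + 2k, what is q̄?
-i - j - 2k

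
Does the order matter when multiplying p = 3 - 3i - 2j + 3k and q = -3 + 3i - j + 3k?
Yes: pq = -11 + 15i + 21j + 9k ≠ -11 + 21i - 15j - 9k = qp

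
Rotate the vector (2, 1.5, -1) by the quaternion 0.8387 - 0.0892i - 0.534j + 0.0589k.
(1.746, 1.767, 1.038)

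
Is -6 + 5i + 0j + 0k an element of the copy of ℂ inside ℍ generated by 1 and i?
Yes. The quaternion -6 + 5i has j- and k-coefficients y = z = 0, so it lies in the complex subalgebra spanned by 1 and i.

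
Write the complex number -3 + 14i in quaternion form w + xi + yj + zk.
-3 + 14i + 0j + 0k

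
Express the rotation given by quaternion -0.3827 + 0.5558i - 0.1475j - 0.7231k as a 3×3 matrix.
[[-0.0893, -0.7174, -0.6909], [0.3895, -0.6636, 0.6387], [-0.9167, -0.2121, 0.3387]]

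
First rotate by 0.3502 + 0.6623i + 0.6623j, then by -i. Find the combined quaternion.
0.6623 - 0.3502i - 0.6623k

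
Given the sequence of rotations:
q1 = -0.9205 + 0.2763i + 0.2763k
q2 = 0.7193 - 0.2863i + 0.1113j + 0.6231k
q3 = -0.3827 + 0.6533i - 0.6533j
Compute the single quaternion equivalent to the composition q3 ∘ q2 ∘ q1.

q2 · q1 = -0.7552 + 0.493i + 0.1488j - 0.4056k
q3 · q2 · q1 = 0.0641 - 0.4171i + 0.7014j + 0.5745k
0.0641 - 0.4171i + 0.7014j + 0.5745k


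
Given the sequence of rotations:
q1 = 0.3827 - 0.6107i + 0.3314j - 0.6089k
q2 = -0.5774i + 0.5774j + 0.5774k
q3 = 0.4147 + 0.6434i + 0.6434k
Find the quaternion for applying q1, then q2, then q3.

q2 · q1 = -0.1924 - 0.7639i - 0.4832j + 0.3822k
q3 · q2 · q1 = 0.1658 - 0.1297i - 0.9378j - 0.2762k
0.1658 - 0.1297i - 0.9378j - 0.2762k


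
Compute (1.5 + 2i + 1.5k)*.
1.5 - 2i - 1.5k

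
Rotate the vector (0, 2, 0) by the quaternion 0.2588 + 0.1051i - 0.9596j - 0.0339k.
(-0.368, 1.951, 0.239)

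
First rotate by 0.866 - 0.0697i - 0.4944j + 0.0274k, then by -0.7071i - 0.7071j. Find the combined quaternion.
-0.3989 - 0.6317i - 0.593j + 0.3003k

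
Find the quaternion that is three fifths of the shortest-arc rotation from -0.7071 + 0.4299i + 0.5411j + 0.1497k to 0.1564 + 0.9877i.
-0.245 + 0.9271i + 0.2735j + 0.0757k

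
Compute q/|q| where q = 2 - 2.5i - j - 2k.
0.5121 - 0.6402i - 0.2561j - 0.5121k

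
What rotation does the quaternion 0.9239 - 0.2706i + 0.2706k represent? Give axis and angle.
axis = (-√2/2, 0, √2/2), θ = π/4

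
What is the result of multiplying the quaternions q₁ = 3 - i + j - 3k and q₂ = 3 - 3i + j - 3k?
-4 - 12i + 12j - 16k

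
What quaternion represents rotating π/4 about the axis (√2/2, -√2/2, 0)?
0.9239 + 0.2706i - 0.2706j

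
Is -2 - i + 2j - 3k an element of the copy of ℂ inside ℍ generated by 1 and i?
No. The quaternion -2 - i + 2j - 3k has j-coefficient y = 2 and k-coefficient z = -3, not both zero, so it does not lie in the complex subalgebra spanned by 1 and i.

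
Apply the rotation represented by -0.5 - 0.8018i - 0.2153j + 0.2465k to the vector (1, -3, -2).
(-0.63, 3.137, -1.941)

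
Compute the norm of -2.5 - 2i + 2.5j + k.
4.183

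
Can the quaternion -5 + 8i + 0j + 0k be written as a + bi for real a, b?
Yes. The quaternion -5 + 8i has j- and k-coefficients y = z = 0, so it lies in the complex subalgebra spanned by 1 and i.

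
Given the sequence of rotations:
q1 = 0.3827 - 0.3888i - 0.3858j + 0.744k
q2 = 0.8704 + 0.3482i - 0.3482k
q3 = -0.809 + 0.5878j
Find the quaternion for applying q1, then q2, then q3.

q2 · q1 = 0.7275 - 0.3395i - 0.4595j + 0.38k
q3 · q2 · q1 = -0.3185 + 0.498i + 0.7994j - 0.1079k
-0.3185 + 0.498i + 0.7994j - 0.1079k


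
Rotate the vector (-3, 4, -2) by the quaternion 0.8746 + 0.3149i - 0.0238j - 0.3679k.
(0.876, 5.166, 1.242)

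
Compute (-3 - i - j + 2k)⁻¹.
-0.2 + 0.0667i + 0.0667j - 0.1333k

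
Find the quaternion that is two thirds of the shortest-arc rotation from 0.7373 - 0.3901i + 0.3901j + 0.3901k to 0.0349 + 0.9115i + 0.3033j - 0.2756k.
0.2867 - 0.8763i - 0.0702j + 0.3808k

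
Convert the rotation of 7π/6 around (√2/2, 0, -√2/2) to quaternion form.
-0.2588 + 0.683i - 0.683k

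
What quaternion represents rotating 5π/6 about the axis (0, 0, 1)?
0.2588 + 0.9659k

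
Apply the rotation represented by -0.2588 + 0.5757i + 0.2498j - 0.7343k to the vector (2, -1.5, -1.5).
(1.194, 2.551, -0.754)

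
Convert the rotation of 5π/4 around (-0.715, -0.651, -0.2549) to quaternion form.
-0.3827 - 0.6606i - 0.6014j - 0.2355k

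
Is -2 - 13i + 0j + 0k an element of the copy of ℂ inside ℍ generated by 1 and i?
Yes. The quaternion -2 - 13i has j- and k-coefficients y = z = 0, so it lies in the complex subalgebra spanned by 1 and i.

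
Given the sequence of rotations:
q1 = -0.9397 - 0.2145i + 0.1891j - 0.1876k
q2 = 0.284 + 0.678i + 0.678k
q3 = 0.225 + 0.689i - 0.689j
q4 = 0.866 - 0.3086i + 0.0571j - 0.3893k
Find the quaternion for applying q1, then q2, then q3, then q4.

q2 · q1 = 0.0057 - 0.8262i + 0.0355j - 0.5622k
q3 · q2 · q1 = 0.595 + 0.2054i + 0.3914j - 0.6713k
q4 · q3 · q2 · q1 = 0.295 + 0.1083i + 0.0858j - 0.9455k
0.295 + 0.1083i + 0.0858j - 0.9455k


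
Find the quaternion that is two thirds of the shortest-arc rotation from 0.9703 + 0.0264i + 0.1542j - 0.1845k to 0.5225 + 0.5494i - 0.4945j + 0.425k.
0.8063 + 0.4333i - 0.3158j + 0.2498k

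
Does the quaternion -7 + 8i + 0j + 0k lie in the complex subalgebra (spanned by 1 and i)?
Yes. The quaternion -7 + 8i has j- and k-coefficients y = z = 0, so it lies in the complex subalgebra spanned by 1 and i.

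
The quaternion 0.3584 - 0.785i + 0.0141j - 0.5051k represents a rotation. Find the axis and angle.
axis = (-0.8409, 0.0151, -0.541), θ = 138°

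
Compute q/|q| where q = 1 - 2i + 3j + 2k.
0.2357 - 0.4714i + 0.7071j + 0.4714k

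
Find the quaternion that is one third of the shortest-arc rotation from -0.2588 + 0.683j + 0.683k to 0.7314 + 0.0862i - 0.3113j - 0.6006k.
-0.4374 - 0.0305i + 0.5823j + 0.6846k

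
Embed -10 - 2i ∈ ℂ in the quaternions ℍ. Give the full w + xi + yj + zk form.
-10 - 2i + 0j + 0k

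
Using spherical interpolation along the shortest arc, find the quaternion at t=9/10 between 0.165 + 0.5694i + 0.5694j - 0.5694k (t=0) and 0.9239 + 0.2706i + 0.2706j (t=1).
0.8864 + 0.3236i + 0.3236j - 0.0699k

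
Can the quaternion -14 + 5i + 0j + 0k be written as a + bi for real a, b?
Yes. The quaternion -14 + 5i has j- and k-coefficients y = z = 0, so it lies in the complex subalgebra spanned by 1 and i.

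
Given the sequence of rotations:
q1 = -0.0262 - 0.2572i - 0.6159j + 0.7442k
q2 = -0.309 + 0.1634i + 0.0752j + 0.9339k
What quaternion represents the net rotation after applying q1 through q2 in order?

q2 · q1 = -0.5986 + 0.7063i - 0.1735j - 0.3357k
-0.5986 + 0.7063i - 0.1735j - 0.3357k


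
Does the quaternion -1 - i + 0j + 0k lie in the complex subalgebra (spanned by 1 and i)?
Yes. The quaternion -1 - i has j- and k-coefficients y = z = 0, so it lies in the complex subalgebra spanned by 1 and i.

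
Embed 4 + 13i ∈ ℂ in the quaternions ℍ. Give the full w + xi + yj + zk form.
4 + 13i + 0j + 0k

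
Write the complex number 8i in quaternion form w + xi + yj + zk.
0 + 8i + 0j + 0k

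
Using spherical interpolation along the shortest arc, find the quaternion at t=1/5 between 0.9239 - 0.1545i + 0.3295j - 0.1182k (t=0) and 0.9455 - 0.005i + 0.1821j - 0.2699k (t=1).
0.9333 - 0.1251i + 0.3015j - 0.1495k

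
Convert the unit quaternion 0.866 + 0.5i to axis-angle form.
axis = (1, 0, 0), θ = π/3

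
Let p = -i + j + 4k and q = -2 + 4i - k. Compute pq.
8 + i + 13j - 12k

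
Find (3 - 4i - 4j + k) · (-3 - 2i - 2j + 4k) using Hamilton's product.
-29 - 8i + 20j + 9k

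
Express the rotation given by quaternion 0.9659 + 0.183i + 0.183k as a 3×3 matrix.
[[0.933, -0.3535, 0.067], [0.3535, 0.866, -0.3535], [0.067, 0.3535, 0.933]]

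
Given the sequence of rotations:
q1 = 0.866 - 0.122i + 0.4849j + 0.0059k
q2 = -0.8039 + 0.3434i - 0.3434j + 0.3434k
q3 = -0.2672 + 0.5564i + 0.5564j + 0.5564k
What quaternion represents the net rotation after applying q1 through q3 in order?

q2 · q1 = -0.4898 + 0.2269i - 0.7311j + 0.4173k
q3 · q2 · q1 = 0.1792 + 0.3058i - 0.1831j - 0.9171k
0.1792 + 0.3058i - 0.1831j - 0.9171k


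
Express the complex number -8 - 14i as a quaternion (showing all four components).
-8 - 14i + 0j + 0k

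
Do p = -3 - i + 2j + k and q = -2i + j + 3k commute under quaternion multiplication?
No: pq = -7 + 11i - 2j - 6k ≠ -7 + i - 4j - 12k = qp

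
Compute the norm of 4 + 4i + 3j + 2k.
√45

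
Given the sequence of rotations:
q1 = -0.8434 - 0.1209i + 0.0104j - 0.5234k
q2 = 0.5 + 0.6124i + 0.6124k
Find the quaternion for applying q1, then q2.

q2 · q1 = -0.0271 - 0.5833i + 0.2517j - 0.7718k
-0.0271 - 0.5833i + 0.2517j - 0.7718k


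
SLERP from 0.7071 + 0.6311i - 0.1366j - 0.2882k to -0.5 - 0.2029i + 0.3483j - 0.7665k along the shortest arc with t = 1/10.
0.7387 + 0.6272i - 0.1759j - 0.1732k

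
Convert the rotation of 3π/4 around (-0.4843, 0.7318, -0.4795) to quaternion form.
0.3827 - 0.4474i + 0.6761j - 0.443k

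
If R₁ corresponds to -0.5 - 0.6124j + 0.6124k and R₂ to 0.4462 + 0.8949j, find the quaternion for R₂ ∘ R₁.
0.3249 + 0.548i - 0.7207j + 0.2733k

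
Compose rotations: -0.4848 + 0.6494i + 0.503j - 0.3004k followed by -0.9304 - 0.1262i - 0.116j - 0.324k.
0.494 - 0.3452i - 0.6601j + 0.4484k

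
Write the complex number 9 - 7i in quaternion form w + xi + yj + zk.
9 - 7i + 0j + 0k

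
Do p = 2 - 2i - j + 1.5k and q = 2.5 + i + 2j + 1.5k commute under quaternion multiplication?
No: pq = 6.75 - 7.5i + 6j + 3.75k ≠ 6.75 + 1.5i - 3j + 9.75k = qp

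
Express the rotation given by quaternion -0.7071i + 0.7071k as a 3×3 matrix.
[[0, 0, -1], [0, -1, 0], [-1, 0, 0]]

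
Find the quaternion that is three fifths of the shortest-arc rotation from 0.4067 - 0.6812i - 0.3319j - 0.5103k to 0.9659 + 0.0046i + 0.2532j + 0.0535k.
0.9111 - 0.3463i + 0.0138j - 0.223k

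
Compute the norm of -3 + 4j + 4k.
√41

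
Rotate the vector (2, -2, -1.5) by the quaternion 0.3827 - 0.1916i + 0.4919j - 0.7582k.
(-3.052, -0.192, 0.949)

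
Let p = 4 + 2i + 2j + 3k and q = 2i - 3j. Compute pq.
2 + 17i - 6j - 10k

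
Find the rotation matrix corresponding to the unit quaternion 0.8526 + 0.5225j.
[[0.454, 0, 0.891], [0, 1, 0], [-0.891, 0, 0.454]]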